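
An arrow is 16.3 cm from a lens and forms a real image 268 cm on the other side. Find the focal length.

f = 15.4 cm (converging)

Real image ⇒ d_i = +268 cm.
1/f = 1/d_o + 1/d_i = 1/(16.3) + 1/(268) = 0.06508, so f = 15.4 cm.
Since f is positive, the lens is converging.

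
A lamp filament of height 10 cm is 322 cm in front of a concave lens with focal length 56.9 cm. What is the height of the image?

1.50 cm

For a concave lens, f = -56.9 cm.
1/d_i = 1/f − 1/d_o = 1/(-56.90) − 1/(322) = -0.02068, so d_i = -48.36 cm.
m = −d_i/d_o = +0.1502.
|h_i| = |m|·h_o = 0.1502 × 10 = 1.50 cm. The image is virtual, upright and reduced, on the same side as the object.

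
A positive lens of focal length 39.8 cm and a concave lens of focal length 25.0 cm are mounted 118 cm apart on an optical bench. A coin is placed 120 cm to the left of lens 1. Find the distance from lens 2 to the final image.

17.5 cm

Lens 1: 1/d_i1 = 1/f₁ − 1/d_o1 = 1/(39.8) − 1/(120) = 0.01679, so d_i1 = 59.55 cm.
The intermediate image is 59.55 cm to the right of lens 1, which is 118 − (59.55) = 58.45 cm to the left of lens 2, so d_o2 = +58.45 cm.
Lens 2 is diverging, so f₂ = −25.0 cm.
Lens 2: 1/d_i2 = 1/f₂ − 1/d_o2 = 1/(-25.0) − 1/(58.45) = -0.05711, so d_i2 = -17.5 cm.
The final image is virtual, 17.5 cm to the left of lens 2 (overall magnification ≈ -0.15).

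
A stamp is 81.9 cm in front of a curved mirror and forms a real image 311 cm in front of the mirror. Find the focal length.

f = 64.8 cm (concave)

Real image ⇒ d_i = +311 cm.
1/f = 1/d_o + 1/d_i = 1/(81.9) + 1/(311) = 0.01543, so f = 64.8 cm.
Since f is positive, the curved mirror is concave.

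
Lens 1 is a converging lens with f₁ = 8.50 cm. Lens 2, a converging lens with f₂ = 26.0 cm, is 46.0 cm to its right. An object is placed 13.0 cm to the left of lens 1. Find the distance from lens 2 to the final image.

122 cm

Lens 1: 1/d_i1 = 1/f₁ − 1/d_o1 = 1/(8.50) − 1/(13.0) = 0.04072, so d_i1 = 24.56 cm.
The intermediate image is 24.56 cm to the right of lens 1, which is 46.0 − (24.56) = 21.44 cm to the left of lens 2, so d_o2 = +21.44 cm.
Lens 2: 1/d_i2 = 1/f₂ − 1/d_o2 = 1/(26.0) − 1/(21.44) = -0.008180, so d_i2 = -122 cm.
The final image is virtual, 122 cm to the left of lens 2 (overall magnification ≈ -11).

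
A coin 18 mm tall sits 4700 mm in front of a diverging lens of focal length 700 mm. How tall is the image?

2.33 mm

For a diverging lens, f = -700 mm.
1/d_i = 1/f − 1/d_o = 1/(-700.0) − 1/(4700) = -0.001641, so d_i = -609.3 mm.
m = −d_i/d_o = +0.1296.
|h_i| = |m|·h_o = 0.1296 × 18 = 2.33 mm. The image is virtual, upright and reduced, on the same side as the object.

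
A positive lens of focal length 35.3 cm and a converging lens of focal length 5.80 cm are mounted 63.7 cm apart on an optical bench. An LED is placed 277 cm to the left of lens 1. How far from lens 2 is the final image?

7.73 cm

Lens 1: 1/d_i1 = 1/f₁ − 1/d_o1 = 1/(35.3) − 1/(277) = 0.02472, so d_i1 = 40.46 cm.
The intermediate image is 40.46 cm to the right of lens 1, which is 63.7 − (40.46) = 23.24 cm to the left of lens 2, so d_o2 = +23.24 cm.
Lens 2: 1/d_i2 = 1/f₂ − 1/d_o2 = 1/(5.80) − 1/(23.24) = 0.1294, so d_i2 = 7.73 cm.
The final image is real, 7.73 cm to the right of lens 2 (overall magnification ≈ 0.049).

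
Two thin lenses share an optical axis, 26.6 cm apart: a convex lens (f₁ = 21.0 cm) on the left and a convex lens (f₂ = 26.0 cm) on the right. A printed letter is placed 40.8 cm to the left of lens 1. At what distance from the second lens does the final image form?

10.2 cm

Lens 1: 1/d_i1 = 1/f₁ − 1/d_o1 = 1/(21.0) − 1/(40.8) = 0.02311, so d_i1 = 43.27 cm.
The intermediate image is 43.27 cm to the right of lens 1, which lies 16.67 cm to the right of lens 2 — a virtual object — so d_o2 = −16.67 cm.
Lens 2: 1/d_i2 = 1/f₂ − 1/d_o2 = 1/(26.0) − 1/(-16.67) = 0.09845, so d_i2 = 10.2 cm.
The final image is real, 10.2 cm to the right of lens 2 (overall magnification ≈ -0.65).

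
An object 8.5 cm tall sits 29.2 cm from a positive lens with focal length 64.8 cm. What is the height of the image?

1/d_i = 1/f − 1/d_o = 1/(64.80) − 1/(29.2) = -0.01881, so d_i = -53.15 cm.
m = −d_i/d_o = +1.820.
|h_i| = |m|·h_o = 1.820 × 8.5 = 15.5 cm. The image is virtual, upright and enlarged, on the same side as the object.

15.5 cm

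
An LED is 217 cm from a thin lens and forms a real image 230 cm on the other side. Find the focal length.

Real image ⇒ d_i = +230 cm.
1/f = 1/d_o + 1/d_i = 1/(217) + 1/(230) = 0.008956, so f = 112 cm.
Since f is positive, the thin lens is converging.

f = 112 cm (converging)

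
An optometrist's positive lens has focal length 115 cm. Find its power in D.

P = +0.870 D

f = 115 cm = 1.15 m.
P = 1/f = 1/(1.15 m) = +0.870 D.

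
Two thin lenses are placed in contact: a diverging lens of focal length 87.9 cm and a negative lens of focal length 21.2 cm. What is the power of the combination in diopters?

P₁ = 1/f₁ = 1/(-0.879 m) = -1.138 D; P₂ = 1/f₂ = 1/(-0.212 m) = -4.717 D.
For thin lenses in contact, P = P₁ + P₂ = (-1.138) + (-4.717) = -5.85 D.

P = -5.85 D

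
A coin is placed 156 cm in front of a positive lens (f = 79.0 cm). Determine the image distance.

160 cm

Lens equation: 1/d_i = 1/f − 1/d_o = 1/(79.00) − 1/(156) = 0.01266 − 0.006410 = 0.006248, so d_i = 160 cm.
The image is real, inverted and enlarged, on the far side of the lens.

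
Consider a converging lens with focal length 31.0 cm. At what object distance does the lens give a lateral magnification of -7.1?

35.4 cm

m = −d_i/d_o ⇒ d_i = −m·d_o.
1/f = 1/d_o + 1/d_i = 1/d_o − 1/(m·d_o) = (1 − 1/m)/d_o, so d_o = f(1 − 1/m) = (31.00)(1 − 1/(-7.1)) = 35.4 cm.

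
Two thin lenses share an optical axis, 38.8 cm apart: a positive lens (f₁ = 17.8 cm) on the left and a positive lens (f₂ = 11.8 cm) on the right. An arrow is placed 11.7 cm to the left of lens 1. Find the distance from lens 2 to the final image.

Lens 1: 1/d_i1 = 1/f₁ − 1/d_o1 = 1/(17.8) − 1/(11.7) = -0.02929, so d_i1 = -34.14 cm.
The intermediate image is 34.14 cm to the left of lens 1 (virtual), which is 38.8 − (-34.14) = 72.94 cm to the left of lens 2, so d_o2 = +72.94 cm.
Lens 2: 1/d_i2 = 1/f₂ − 1/d_o2 = 1/(11.8) − 1/(72.94) = 0.07104, so d_i2 = 14.1 cm.
The final image is real, 14.1 cm to the right of lens 2 (overall magnification ≈ -0.56).

14.1 cm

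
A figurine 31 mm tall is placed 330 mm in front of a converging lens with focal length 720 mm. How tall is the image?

1/d_i = 1/f − 1/d_o = 1/(720.0) − 1/(330) = -0.001641, so d_i = -609.2 mm.
m = −d_i/d_o = +1.846.
|h_i| = |m|·h_o = 1.846 × 31 = 57.2 mm. The image is virtual, upright and enlarged, on the same side as the object.

57.2 mm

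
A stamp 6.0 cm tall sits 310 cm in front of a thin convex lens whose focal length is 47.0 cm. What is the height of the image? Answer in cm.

1.07 cm

1/d_i = 1/f − 1/d_o = 1/(47.00) − 1/(310) = 0.01805, so d_i = 55.40 cm.
m = −d_i/d_o = -0.1787.
|h_i| = |m|·h_o = 0.1787 × 6.0 = 1.07 cm. The image is real, inverted and reduced, on the far side of the lens.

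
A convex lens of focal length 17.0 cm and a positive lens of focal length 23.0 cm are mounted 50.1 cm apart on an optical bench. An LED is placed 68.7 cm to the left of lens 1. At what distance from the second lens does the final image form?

140 cm

Lens 1: 1/d_i1 = 1/f₁ − 1/d_o1 = 1/(17.0) − 1/(68.7) = 0.04427, so d_i1 = 22.59 cm.
The intermediate image is 22.59 cm to the right of lens 1, which is 50.1 − (22.59) = 27.51 cm to the left of lens 2, so d_o2 = +27.51 cm.
Lens 2: 1/d_i2 = 1/f₂ − 1/d_o2 = 1/(23.0) − 1/(27.51) = 0.007128, so d_i2 = 140 cm.
The final image is real, 140 cm to the right of lens 2 (overall magnification ≈ 1.7).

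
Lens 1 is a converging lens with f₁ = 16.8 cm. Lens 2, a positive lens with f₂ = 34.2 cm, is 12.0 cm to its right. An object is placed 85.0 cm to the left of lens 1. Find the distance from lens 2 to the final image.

7.09 cm

Lens 1: 1/d_i1 = 1/f₁ − 1/d_o1 = 1/(16.8) − 1/(85.0) = 0.04776, so d_i1 = 20.94 cm.
The intermediate image is 20.94 cm to the right of lens 1, which lies 8.940 cm to the right of lens 2 — a virtual object — so d_o2 = −8.940 cm.
Lens 2: 1/d_i2 = 1/f₂ − 1/d_o2 = 1/(34.2) − 1/(-8.940) = 0.1411, so d_i2 = 7.09 cm.
The final image is real, 7.09 cm to the right of lens 2 (overall magnification ≈ -0.20).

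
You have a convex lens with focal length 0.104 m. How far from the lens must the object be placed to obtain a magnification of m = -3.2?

0.137 m

m = −d_i/d_o ⇒ d_i = −m·d_o.
1/f = 1/d_o + 1/d_i = 1/d_o − 1/(m·d_o) = (1 − 1/m)/d_o, so d_o = f(1 − 1/m) = (0.1040)(1 − 1/(-3.2)) = 0.137 m.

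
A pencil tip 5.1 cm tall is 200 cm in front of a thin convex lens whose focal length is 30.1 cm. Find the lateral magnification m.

1/d_i = 1/f − 1/d_o = 1/(30.10) − 1/(200) = 0.02822, so d_i = 35.43 cm.
m = −d_i/d_o = −(35.43)/(200) = -0.177.
The image is real, inverted and reduced, on the far side of the lens.

m = -0.177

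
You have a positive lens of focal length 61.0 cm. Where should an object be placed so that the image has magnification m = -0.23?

m = −d_i/d_o ⇒ d_i = −m·d_o.
1/f = 1/d_o + 1/d_i = 1/d_o − 1/(m·d_o) = (1 − 1/m)/d_o, so d_o = f(1 − 1/m) = (61.00)(1 − 1/(-0.23)) = 326 cm.

326 cm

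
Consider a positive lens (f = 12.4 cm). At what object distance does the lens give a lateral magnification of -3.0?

m = −d_i/d_o ⇒ d_i = −m·d_o.
1/f = 1/d_o + 1/d_i = 1/d_o − 1/(m·d_o) = (1 − 1/m)/d_o, so d_o = f(1 − 1/m) = (12.40)(1 − 1/(-3.0)) = 16.5 cm.

16.5 cm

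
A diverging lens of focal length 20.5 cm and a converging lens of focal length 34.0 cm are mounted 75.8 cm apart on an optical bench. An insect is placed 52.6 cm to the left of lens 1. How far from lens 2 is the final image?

54.4 cm

Lens 1 is diverging, so f₁ = −20.5 cm.
Lens 1: 1/d_i1 = 1/f₁ − 1/d_o1 = 1/(-20.5) − 1/(52.6) = -0.06779, so d_i1 = -14.75 cm.
The intermediate image is 14.75 cm to the left of lens 1 (virtual), which is 75.8 − (-14.75) = 90.55 cm to the left of lens 2, so d_o2 = +90.55 cm.
Lens 2: 1/d_i2 = 1/f₂ − 1/d_o2 = 1/(34.0) − 1/(90.55) = 0.01837, so d_i2 = 54.4 cm.
The final image is real, 54.4 cm to the right of lens 2 (overall magnification ≈ -0.17).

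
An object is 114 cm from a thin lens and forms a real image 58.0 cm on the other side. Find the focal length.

Real image ⇒ d_i = +58.0 cm.
1/f = 1/d_o + 1/d_i = 1/(114) + 1/(58.0) = 0.02601, so f = 38.4 cm.
Since f is positive, the thin lens is converging.

f = 38.4 cm (converging)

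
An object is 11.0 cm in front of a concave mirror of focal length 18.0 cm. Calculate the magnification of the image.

m = +2.57

1/d_i = 1/f − 1/d_o = 1/(18.00) − 1/(11.0) = -0.03535, so d_i = -28.29 cm.
m = −d_i/d_o = −(-28.29)/(11.0) = +2.57.
The image is virtual, upright and enlarged, behind the mirror.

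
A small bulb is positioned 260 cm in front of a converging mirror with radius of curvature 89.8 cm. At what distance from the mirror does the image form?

54.3 cm

f = R/2 = 89.8/2 = 44.90 cm.
Mirror equation: 1/s_i = 1/f − 1/s_o = 1/(44.90) − 1/(260) = 0.02227 − 0.003846 = 0.01843, so s_i = 54.3 cm.
The image is real, inverted and reduced, in front of the mirror.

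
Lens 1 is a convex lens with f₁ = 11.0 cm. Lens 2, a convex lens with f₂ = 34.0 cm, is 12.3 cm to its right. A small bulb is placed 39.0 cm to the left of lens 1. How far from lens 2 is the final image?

2.77 cm

Lens 1: 1/d_i1 = 1/f₁ − 1/d_o1 = 1/(11.0) − 1/(39.0) = 0.06527, so d_i1 = 15.32 cm.
The intermediate image is 15.32 cm to the right of lens 1, which lies 3.020 cm to the right of lens 2 — a virtual object — so d_o2 = −3.020 cm.
Lens 2: 1/d_i2 = 1/f₂ − 1/d_o2 = 1/(34.0) − 1/(-3.020) = 0.3605, so d_i2 = 2.77 cm.
The final image is real, 2.77 cm to the right of lens 2 (overall magnification ≈ -0.36).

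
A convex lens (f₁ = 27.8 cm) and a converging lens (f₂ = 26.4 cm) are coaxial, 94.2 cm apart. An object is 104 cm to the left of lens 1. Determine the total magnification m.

m = +0.323

Lens 1: 1/d_i1 = 1/(27.8) − 1/(104) = 0.02636, so d_i1 = 37.94 cm; m₁ = −d_i1/d_o1 = -0.3648.
d_o2 = 94.2 − (37.94) = 56.26 cm.
Lens 2: 1/d_i2 = 1/(26.4) − 1/(56.26) = 0.02010, so d_i2 = 49.74 cm; m₂ = −d_i2/d_o2 = -0.8841.
m = m₁·m₂ = (-0.3648)(-0.8841) = +0.323.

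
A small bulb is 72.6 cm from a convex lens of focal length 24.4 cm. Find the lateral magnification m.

1/d_i = 1/f − 1/d_o = 1/(24.40) − 1/(72.6) = 0.02721, so d_i = 36.75 cm.
m = −d_i/d_o = −(36.75)/(72.6) = -0.506.
The image is real, inverted and reduced, on the far side of the lens.

m = -0.506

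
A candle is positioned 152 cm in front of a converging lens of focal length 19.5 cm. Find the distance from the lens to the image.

22.4 cm

Lens equation: 1/q = 1/f − 1/p = 1/(19.50) − 1/(152) = 0.05128 − 0.006579 = 0.04470, so q = 22.4 cm.
The image is real, inverted and reduced, on the far side of the lens.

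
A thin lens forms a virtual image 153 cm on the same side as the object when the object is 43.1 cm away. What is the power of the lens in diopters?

Virtual image ⇒ d_i = −153 cm.
1/f = 1/d_o + 1/d_i = 1/(43.1) + 1/(-153) = 0.01667 cm⁻¹.
f = 60.00 cm = 0.6000 m, so P = 1/f = +1.67 D.

P = +1.67 D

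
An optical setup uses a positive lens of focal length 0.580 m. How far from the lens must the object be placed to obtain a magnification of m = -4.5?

0.709 m

m = −d_i/d_o ⇒ d_i = −m·d_o.
1/f = 1/d_o + 1/d_i = 1/d_o − 1/(m·d_o) = (1 − 1/m)/d_o, so d_o = f(1 − 1/m) = (0.5800)(1 − 1/(-4.5)) = 0.709 m.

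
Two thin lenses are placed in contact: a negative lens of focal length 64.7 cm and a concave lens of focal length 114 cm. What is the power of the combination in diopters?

P₁ = 1/f₁ = 1/(-0.647 m) = -1.546 D; P₂ = 1/f₂ = 1/(-1.14 m) = -0.8772 D.
For thin lenses in contact, P = P₁ + P₂ = (-1.546) + (-0.8772) = -2.42 D.

P = -2.42 D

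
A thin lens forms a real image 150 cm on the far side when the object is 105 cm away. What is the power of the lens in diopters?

P = +1.62 D

d_i = +150 cm.
1/f = 1/d_o + 1/d_i = 1/(105) + 1/(150) = 0.01619 cm⁻¹.
f = 61.76 cm = 0.6176 m, so P = 1/f = +1.62 D.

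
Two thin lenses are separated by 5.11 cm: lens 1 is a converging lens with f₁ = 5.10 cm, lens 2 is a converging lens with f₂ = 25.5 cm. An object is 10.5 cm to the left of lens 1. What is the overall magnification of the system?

m = -0.795

Lens 1: 1/d_i1 = 1/(5.10) − 1/(10.5) = 0.1008, so d_i1 = 9.917 cm; m₁ = −d_i1/d_o1 = -0.9445.
d_o2 = 5.11 − (9.917) = -4.807 cm (virtual object).
Lens 2: 1/d_i2 = 1/(25.5) − 1/(-4.807) = 0.2472, so d_i2 = 4.045 cm; m₂ = −d_i2/d_o2 = +0.8414.
m = m₁·m₂ = (-0.9445)(+0.8414) = -0.795.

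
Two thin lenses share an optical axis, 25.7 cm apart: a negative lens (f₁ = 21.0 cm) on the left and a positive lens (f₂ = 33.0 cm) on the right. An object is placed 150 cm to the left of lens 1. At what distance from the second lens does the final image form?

131 cm

Lens 1 is diverging, so f₁ = −21.0 cm.
Lens 1: 1/d_i1 = 1/f₁ − 1/d_o1 = 1/(-21.0) − 1/(150) = -0.05429, so d_i1 = -18.42 cm.
The intermediate image is 18.42 cm to the left of lens 1 (virtual), which is 25.7 − (-18.42) = 44.12 cm to the left of lens 2, so d_o2 = +44.12 cm.
Lens 2: 1/d_i2 = 1/f₂ − 1/d_o2 = 1/(33.0) − 1/(44.12) = 0.007638, so d_i2 = 131 cm.
The final image is real, 131 cm to the right of lens 2 (overall magnification ≈ -0.36).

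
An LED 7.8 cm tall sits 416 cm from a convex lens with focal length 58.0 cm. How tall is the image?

1.26 cm

1/d_i = 1/f − 1/d_o = 1/(58.00) − 1/(416) = 0.01484, so d_i = 67.40 cm.
m = −d_i/d_o = -0.1620.
|h_i| = |m|·h_o = 0.1620 × 7.8 = 1.26 cm. The image is real, inverted and reduced, on the far side of the lens.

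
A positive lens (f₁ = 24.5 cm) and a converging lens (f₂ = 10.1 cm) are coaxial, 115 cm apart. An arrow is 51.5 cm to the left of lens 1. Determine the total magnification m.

m = +0.158

Lens 1: 1/d_i1 = 1/(24.5) − 1/(51.5) = 0.02140, so d_i1 = 46.73 cm; m₁ = −d_i1/d_o1 = -0.9074.
d_o2 = 115 − (46.73) = 68.27 cm.
Lens 2: 1/d_i2 = 1/(10.1) − 1/(68.27) = 0.08436, so d_i2 = 11.85 cm; m₂ = −d_i2/d_o2 = -0.1736.
m = m₁·m₂ = (-0.9074)(-0.1736) = +0.158.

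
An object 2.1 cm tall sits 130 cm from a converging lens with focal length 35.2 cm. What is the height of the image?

0.780 cm

1/d_i = 1/f − 1/d_o = 1/(35.20) − 1/(130) = 0.02072, so d_i = 48.27 cm.
m = −d_i/d_o = -0.3713.
|h_i| = |m|·h_o = 0.3713 × 2.1 = 0.780 cm. The image is real, inverted and reduced, on the far side of the lens.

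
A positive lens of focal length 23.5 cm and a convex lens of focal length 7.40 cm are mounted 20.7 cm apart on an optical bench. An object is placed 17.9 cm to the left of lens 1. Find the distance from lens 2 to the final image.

8.02 cm

Lens 1: 1/d_i1 = 1/f₁ − 1/d_o1 = 1/(23.5) − 1/(17.9) = -0.01331, so d_i1 = -75.12 cm.
The intermediate image is 75.12 cm to the left of lens 1 (virtual), which is 20.7 − (-75.12) = 95.82 cm to the left of lens 2, so d_o2 = +95.82 cm.
Lens 2: 1/d_i2 = 1/f₂ − 1/d_o2 = 1/(7.40) − 1/(95.82) = 0.1247, so d_i2 = 8.02 cm.
The final image is real, 8.02 cm to the right of lens 2 (overall magnification ≈ -0.35).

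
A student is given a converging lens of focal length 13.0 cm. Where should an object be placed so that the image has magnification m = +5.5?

m = −d_i/d_o ⇒ d_i = −m·d_o.
1/f = 1/d_o + 1/d_i = 1/d_o − 1/(m·d_o) = (1 − 1/m)/d_o, so d_o = f(1 − 1/m) = (13.00)(1 − 1/(+5.5)) = 10.6 cm.

10.6 cm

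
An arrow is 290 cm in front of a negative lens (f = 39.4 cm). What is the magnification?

m = +0.120

For a negative lens, f = -39.4 cm.
1/d_i = 1/f − 1/d_o = 1/(-39.40) − 1/(290) = -0.02883, so d_i = -34.69 cm.
m = −d_i/d_o = −(-34.69)/(290) = +0.120.
The image is virtual, upright and reduced, on the same side as the object.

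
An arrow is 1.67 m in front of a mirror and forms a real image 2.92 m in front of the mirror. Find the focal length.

f = 1.06 m (concave)

Real image ⇒ d_i = +2.92 m.
1/f = 1/d_o + 1/d_i = 1/(1.67) + 1/(2.92) = 0.9413, so f = 1.06 m.
Since f is positive, the mirror is concave.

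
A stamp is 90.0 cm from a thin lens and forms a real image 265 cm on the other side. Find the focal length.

f = 67.2 cm (converging)

Real image ⇒ d_i = +265 cm.
1/f = 1/d_o + 1/d_i = 1/(90.0) + 1/(265) = 0.01488, so f = 67.2 cm.
Since f is positive, the thin lens is converging.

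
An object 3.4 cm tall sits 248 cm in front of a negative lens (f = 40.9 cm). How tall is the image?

For a negative lens, f = -40.9 cm.
1/d_i = 1/f − 1/d_o = 1/(-40.90) − 1/(248) = -0.02848, so d_i = -35.11 cm.
m = −d_i/d_o = +0.1416.
|h_i| = |m|·h_o = 0.1416 × 3.4 = 0.481 cm. The image is virtual, upright and reduced, on the same side as the object.

0.481 cm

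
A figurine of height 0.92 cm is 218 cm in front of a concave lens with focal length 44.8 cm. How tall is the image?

For a concave lens, f = -44.8 cm.
1/d_i = 1/f − 1/d_o = 1/(-44.80) − 1/(218) = -0.02691, so d_i = -37.16 cm.
m = −d_i/d_o = +0.1705.
|h_i| = |m|·h_o = 0.1705 × 0.92 = 0.157 cm. The image is virtual, upright and reduced, on the same side as the object.

0.157 cm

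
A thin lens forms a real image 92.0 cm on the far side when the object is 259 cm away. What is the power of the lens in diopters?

d_i = +92.0 cm.
1/f = 1/d_o + 1/d_i = 1/(259) + 1/(92.0) = 0.01473 cm⁻¹.
f = 67.89 cm = 0.6789 m, so P = 1/f = +1.47 D.

P = +1.47 D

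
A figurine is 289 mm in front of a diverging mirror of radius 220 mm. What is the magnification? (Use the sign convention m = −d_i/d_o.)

m = +0.276

f = R/2 = 220/2 = 110.0 mm; for a diverging mirror, f = -110.0 mm.
1/d_i = 1/f − 1/d_o = 1/(-110.0) − 1/(289) = -0.01255, so d_i = -79.67 mm.
m = −d_i/d_o = −(-79.67)/(289) = +0.276.
The image is virtual, upright and reduced, behind the mirror.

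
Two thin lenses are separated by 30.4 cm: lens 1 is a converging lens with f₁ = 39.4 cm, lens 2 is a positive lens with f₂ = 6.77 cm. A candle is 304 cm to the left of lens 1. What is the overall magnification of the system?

m = -0.0466

Lens 1: 1/d_i1 = 1/(39.4) − 1/(304) = 0.02209, so d_i1 = 45.27 cm; m₁ = −d_i1/d_o1 = -0.1489.
d_o2 = 30.4 − (45.27) = -14.87 cm (virtual object).
Lens 2: 1/d_i2 = 1/(6.77) − 1/(-14.87) = 0.2150, so d_i2 = 4.652 cm; m₂ = −d_i2/d_o2 = +0.3128.
m = m₁·m₂ = (-0.1489)(+0.3128) = -0.0466.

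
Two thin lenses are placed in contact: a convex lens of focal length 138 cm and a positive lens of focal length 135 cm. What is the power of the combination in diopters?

P = +1.47 D

P₁ = 1/f₁ = 1/(1.38 m) = +0.7246 D; P₂ = 1/f₂ = 1/(1.35 m) = +0.7407 D.
For thin lenses in contact, P = P₁ + P₂ = (+0.7246) + (+0.7407) = +1.47 D.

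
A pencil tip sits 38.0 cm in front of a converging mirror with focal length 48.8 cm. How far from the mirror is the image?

172 cm

Mirror equation: 1/v = 1/f − 1/u = 1/(48.80) − 1/(38.0) = 0.02049 − 0.02632 = -0.005824, so v = -172 cm.
The image is virtual, upright and enlarged, behind the mirror.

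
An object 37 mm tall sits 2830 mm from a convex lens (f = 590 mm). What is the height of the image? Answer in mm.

9.75 mm

1/d_i = 1/f − 1/d_o = 1/(590.0) − 1/(2830) = 0.001342, so d_i = 745.4 mm.
m = −d_i/d_o = -0.2634.
|h_i| = |m|·h_o = 0.2634 × 37 = 9.75 mm. The image is real, inverted and reduced, on the far side of the lens.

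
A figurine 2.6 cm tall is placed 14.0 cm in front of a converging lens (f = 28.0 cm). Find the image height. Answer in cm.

1/d_i = 1/f − 1/d_o = 1/(28.00) − 1/(14.0) = -0.03571, so d_i = -28.00 cm.
m = −d_i/d_o = +2.000.
|h_i| = |m|·h_o = 2.000 × 2.6 = 5.20 cm. The image is virtual, upright and enlarged, on the same side as the object.

5.20 cm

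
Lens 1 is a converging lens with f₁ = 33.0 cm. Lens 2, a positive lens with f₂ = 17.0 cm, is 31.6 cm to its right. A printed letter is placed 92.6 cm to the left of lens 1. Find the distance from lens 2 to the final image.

Lens 1: 1/d_i1 = 1/f₁ − 1/d_o1 = 1/(33.0) − 1/(92.6) = 0.01950, so d_i1 = 51.27 cm.
The intermediate image is 51.27 cm to the right of lens 1, which lies 19.67 cm to the right of lens 2 — a virtual object — so d_o2 = −19.67 cm.
Lens 2: 1/d_i2 = 1/f₂ − 1/d_o2 = 1/(17.0) − 1/(-19.67) = 0.1097, so d_i2 = 9.12 cm.
The final image is real, 9.12 cm to the right of lens 2 (overall magnification ≈ -0.26).

9.12 cm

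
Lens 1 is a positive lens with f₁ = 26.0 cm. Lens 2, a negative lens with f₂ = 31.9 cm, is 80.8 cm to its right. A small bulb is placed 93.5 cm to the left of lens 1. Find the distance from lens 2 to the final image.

Lens 1: 1/d_i1 = 1/f₁ − 1/d_o1 = 1/(26.0) − 1/(93.5) = 0.02777, so d_i1 = 36.01 cm.
The intermediate image is 36.01 cm to the right of lens 1, which is 80.8 − (36.01) = 44.79 cm to the left of lens 2, so d_o2 = +44.79 cm.
Lens 2 is diverging, so f₂ = −31.9 cm.
Lens 2: 1/d_i2 = 1/f₂ − 1/d_o2 = 1/(-31.9) − 1/(44.79) = -0.05367, so d_i2 = -18.6 cm.
The final image is virtual, 18.6 cm to the left of lens 2 (overall magnification ≈ -0.16).

18.6 cm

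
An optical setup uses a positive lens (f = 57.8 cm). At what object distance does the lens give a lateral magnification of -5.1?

69.1 cm

m = −d_i/d_o ⇒ d_i = −m·d_o.
1/f = 1/d_o + 1/d_i = 1/d_o − 1/(m·d_o) = (1 − 1/m)/d_o, so d_o = f(1 − 1/m) = (57.80)(1 − 1/(-5.1)) = 69.1 cm.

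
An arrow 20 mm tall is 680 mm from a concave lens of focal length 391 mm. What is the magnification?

For a concave lens, f = -391 mm.
1/d_i = 1/f − 1/d_o = 1/(-391.0) − 1/(680) = -0.004028, so d_i = -248.3 mm.
m = −d_i/d_o = −(-248.3)/(680) = +0.365.
The image is virtual, upright and reduced, on the same side as the object.

m = +0.365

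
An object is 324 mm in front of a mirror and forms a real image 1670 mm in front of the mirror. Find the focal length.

f = 271 mm (concave)

Real image ⇒ d_i = +1670 mm.
1/f = 1/d_o + 1/d_i = 1/(324) + 1/(1670) = 0.003685, so f = 271 mm.
Since f is positive, the mirror is concave.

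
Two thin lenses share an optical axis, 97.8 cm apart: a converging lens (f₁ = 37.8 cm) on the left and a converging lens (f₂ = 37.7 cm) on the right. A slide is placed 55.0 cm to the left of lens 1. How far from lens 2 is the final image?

14.3 cm

Lens 1: 1/d_i1 = 1/f₁ − 1/d_o1 = 1/(37.8) − 1/(55.0) = 0.008273, so d_i1 = 120.9 cm.
The intermediate image is 120.9 cm to the right of lens 1, which lies 23.10 cm to the right of lens 2 — a virtual object — so d_o2 = −23.10 cm.
Lens 2: 1/d_i2 = 1/f₂ − 1/d_o2 = 1/(37.7) − 1/(-23.10) = 0.06982, so d_i2 = 14.3 cm.
The final image is real, 14.3 cm to the right of lens 2 (overall magnification ≈ -1.4).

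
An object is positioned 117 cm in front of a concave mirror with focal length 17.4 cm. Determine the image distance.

20.4 cm

Mirror equation: 1/v = 1/f − 1/u = 1/(17.40) − 1/(117) = 0.05747 − 0.008547 = 0.04892, so v = 20.4 cm.
The image is real, inverted and reduced, in front of the mirror.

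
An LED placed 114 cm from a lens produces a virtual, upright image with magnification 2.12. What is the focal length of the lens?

f = 216 cm (converging)

m = −d_i/d_o ⇒ d_i = −m·d_o = −(+2.12)·(114) = -241.7 cm.
1/f = 1/d_o + 1/d_i = 1/(114) + 1/(-241.7) = 0.004635, so f = 216 cm.
Since f is positive, the lens is converging.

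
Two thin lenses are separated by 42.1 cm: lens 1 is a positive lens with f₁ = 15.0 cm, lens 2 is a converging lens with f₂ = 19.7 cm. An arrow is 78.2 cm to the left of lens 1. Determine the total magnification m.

Lens 1: 1/d_i1 = 1/(15.0) − 1/(78.2) = 0.05388, so d_i1 = 18.56 cm; m₁ = −d_i1/d_o1 = -0.2373.
d_o2 = 42.1 − (18.56) = 23.54 cm.
Lens 2: 1/d_i2 = 1/(19.7) − 1/(23.54) = 0.008281, so d_i2 = 120.8 cm; m₂ = −d_i2/d_o2 = -5.130.
m = m₁·m₂ = (-0.2373)(-5.130) = +1.22.

m = +1.22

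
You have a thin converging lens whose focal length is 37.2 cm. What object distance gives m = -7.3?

m = −d_i/d_o ⇒ d_i = −m·d_o.
1/f = 1/d_o + 1/d_i = 1/d_o − 1/(m·d_o) = (1 − 1/m)/d_o, so d_o = f(1 − 1/m) = (37.20)(1 − 1/(-7.3)) = 42.3 cm.

42.3 cm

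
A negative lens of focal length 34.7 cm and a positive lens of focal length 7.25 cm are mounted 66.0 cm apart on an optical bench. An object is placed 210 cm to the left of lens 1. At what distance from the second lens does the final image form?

Lens 1 is diverging, so f₁ = −34.7 cm.
Lens 1: 1/d_i1 = 1/f₁ − 1/d_o1 = 1/(-34.7) − 1/(210) = -0.03358, so d_i1 = -29.78 cm.
The intermediate image is 29.78 cm to the left of lens 1 (virtual), which is 66.0 − (-29.78) = 95.78 cm to the left of lens 2, so d_o2 = +95.78 cm.
Lens 2: 1/d_i2 = 1/f₂ − 1/d_o2 = 1/(7.25) − 1/(95.78) = 0.1275, so d_i2 = 7.84 cm.
The final image is real, 7.84 cm to the right of lens 2 (overall magnification ≈ -0.012).

7.84 cm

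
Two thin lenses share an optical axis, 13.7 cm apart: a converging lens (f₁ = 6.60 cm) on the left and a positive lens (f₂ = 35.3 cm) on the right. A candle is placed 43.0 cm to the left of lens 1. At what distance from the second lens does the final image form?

7.09 cm

Lens 1: 1/d_i1 = 1/f₁ − 1/d_o1 = 1/(6.60) − 1/(43.0) = 0.1283, so d_i1 = 7.797 cm.
The intermediate image is 7.797 cm to the right of lens 1, which is 13.7 − (7.797) = 5.903 cm to the left of lens 2, so d_o2 = +5.903 cm.
Lens 2: 1/d_i2 = 1/f₂ − 1/d_o2 = 1/(35.3) − 1/(5.903) = -0.1411, so d_i2 = -7.09 cm.
The final image is virtual, 7.09 cm to the left of lens 2 (overall magnification ≈ -0.22).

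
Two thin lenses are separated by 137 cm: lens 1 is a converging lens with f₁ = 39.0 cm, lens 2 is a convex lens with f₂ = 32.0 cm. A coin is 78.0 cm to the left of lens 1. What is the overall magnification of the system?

Lens 1: 1/d_i1 = 1/(39.0) − 1/(78.0) = 0.01282, so d_i1 = 78.00 cm; m₁ = −d_i1/d_o1 = -1.000.
d_o2 = 137 − (78.00) = 59.00 cm.
Lens 2: 1/d_i2 = 1/(32.0) − 1/(59.00) = 0.01430, so d_i2 = 69.93 cm; m₂ = −d_i2/d_o2 = -1.185.
m = m₁·m₂ = (-1.000)(-1.185) = +1.19.

m = +1.19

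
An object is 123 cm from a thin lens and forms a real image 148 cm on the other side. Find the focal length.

f = 67.2 cm (converging)

Real image ⇒ d_i = +148 cm.
1/f = 1/d_o + 1/d_i = 1/(123) + 1/(148) = 0.01489, so f = 67.2 cm.
Since f is positive, the thin lens is converging.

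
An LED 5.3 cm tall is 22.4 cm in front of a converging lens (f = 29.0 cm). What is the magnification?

m = +4.39

1/d_i = 1/f − 1/d_o = 1/(29.00) − 1/(22.4) = -0.01016, so d_i = -98.42 cm.
m = −d_i/d_o = −(-98.42)/(22.4) = +4.39.
The image is virtual, upright and enlarged, on the same side as the object.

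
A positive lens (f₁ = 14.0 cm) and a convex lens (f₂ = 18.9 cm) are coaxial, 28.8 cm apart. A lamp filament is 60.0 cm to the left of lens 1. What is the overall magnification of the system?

m = -0.688

Lens 1: 1/d_i1 = 1/(14.0) − 1/(60.0) = 0.05476, so d_i1 = 18.26 cm; m₁ = −d_i1/d_o1 = -0.3043.
d_o2 = 28.8 − (18.26) = 10.54 cm.
Lens 2: 1/d_i2 = 1/(18.9) − 1/(10.54) = -0.04197, so d_i2 = -23.83 cm; m₂ = −d_i2/d_o2 = +2.261.
m = m₁·m₂ = (-0.3043)(+2.261) = -0.688.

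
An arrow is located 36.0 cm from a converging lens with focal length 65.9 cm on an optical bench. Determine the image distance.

79.3 cm

Lens equation: 1/s_i = 1/f − 1/s_o = 1/(65.90) − 1/(36.0) = 0.01517 − 0.02778 = -0.01260, so s_i = -79.3 cm.
The image is virtual, upright and enlarged, on the same side as the object.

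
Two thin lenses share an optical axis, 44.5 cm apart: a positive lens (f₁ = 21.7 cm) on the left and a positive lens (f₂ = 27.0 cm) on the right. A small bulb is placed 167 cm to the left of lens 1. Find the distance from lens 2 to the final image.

Lens 1: 1/d_i1 = 1/f₁ − 1/d_o1 = 1/(21.7) − 1/(167) = 0.04009, so d_i1 = 24.94 cm.
The intermediate image is 24.94 cm to the right of lens 1, which is 44.5 − (24.94) = 19.56 cm to the left of lens 2, so d_o2 = +19.56 cm.
Lens 2: 1/d_i2 = 1/f₂ − 1/d_o2 = 1/(27.0) − 1/(19.56) = -0.01409, so d_i2 = -71.0 cm.
The final image is virtual, 71.0 cm to the left of lens 2 (overall magnification ≈ -0.54).

71.0 cm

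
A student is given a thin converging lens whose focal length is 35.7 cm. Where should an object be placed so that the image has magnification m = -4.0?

44.6 cm

m = −d_i/d_o ⇒ d_i = −m·d_o.
1/f = 1/d_o + 1/d_i = 1/d_o − 1/(m·d_o) = (1 − 1/m)/d_o, so d_o = f(1 − 1/m) = (35.70)(1 − 1/(-4.0)) = 44.6 cm.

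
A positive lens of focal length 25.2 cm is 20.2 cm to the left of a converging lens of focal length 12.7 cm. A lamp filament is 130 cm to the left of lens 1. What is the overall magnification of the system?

m = -0.129

Lens 1: 1/d_i1 = 1/(25.2) − 1/(130) = 0.03199, so d_i1 = 31.26 cm; m₁ = −d_i1/d_o1 = -0.2405.
d_o2 = 20.2 − (31.26) = -11.06 cm (virtual object).
Lens 2: 1/d_i2 = 1/(12.7) − 1/(-11.06) = 0.1692, so d_i2 = 5.912 cm; m₂ = −d_i2/d_o2 = +0.5345.
m = m₁·m₂ = (-0.2405)(+0.5345) = -0.129.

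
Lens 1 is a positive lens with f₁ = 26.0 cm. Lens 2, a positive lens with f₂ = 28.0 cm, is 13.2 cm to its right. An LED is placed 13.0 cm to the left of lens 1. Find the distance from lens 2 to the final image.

Lens 1: 1/d_i1 = 1/f₁ − 1/d_o1 = 1/(26.0) − 1/(13.0) = -0.03846, so d_i1 = -26.00 cm.
The intermediate image is 26.00 cm to the left of lens 1 (virtual), which is 13.2 − (-26.00) = 39.20 cm to the left of lens 2, so d_o2 = +39.20 cm.
Lens 2: 1/d_i2 = 1/f₂ − 1/d_o2 = 1/(28.0) − 1/(39.20) = 0.01020, so d_i2 = 98.0 cm.
The final image is real, 98.0 cm to the right of lens 2 (overall magnification ≈ -5.0).

98.0 cm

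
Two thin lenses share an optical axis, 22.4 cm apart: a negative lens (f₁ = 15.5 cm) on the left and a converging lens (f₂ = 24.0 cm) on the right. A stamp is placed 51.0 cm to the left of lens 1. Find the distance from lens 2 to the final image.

Lens 1 is diverging, so f₁ = −15.5 cm.
Lens 1: 1/d_i1 = 1/f₁ − 1/d_o1 = 1/(-15.5) − 1/(51.0) = -0.08412, so d_i1 = -11.89 cm.
The intermediate image is 11.89 cm to the left of lens 1 (virtual), which is 22.4 − (-11.89) = 34.29 cm to the left of lens 2, so d_o2 = +34.29 cm.
Lens 2: 1/d_i2 = 1/f₂ − 1/d_o2 = 1/(24.0) − 1/(34.29) = 0.01250, so d_i2 = 80.0 cm.
The final image is real, 80.0 cm to the right of lens 2 (overall magnification ≈ -0.54).

80.0 cm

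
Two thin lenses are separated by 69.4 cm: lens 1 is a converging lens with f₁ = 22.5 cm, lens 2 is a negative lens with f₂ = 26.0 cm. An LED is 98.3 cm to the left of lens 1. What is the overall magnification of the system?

Lens 1: 1/d_i1 = 1/(22.5) − 1/(98.3) = 0.03427, so d_i1 = 29.18 cm; m₁ = −d_i1/d_o1 = -0.2968.
d_o2 = 69.4 − (29.18) = 40.22 cm.
f₂ = −26.0 cm (diverging).
Lens 2: 1/d_i2 = 1/(-26.0) − 1/(40.22) = -0.06332, so d_i2 = -15.79 cm; m₂ = −d_i2/d_o2 = +0.3926.
m = m₁·m₂ = (-0.2968)(+0.3926) = -0.117.

m = -0.117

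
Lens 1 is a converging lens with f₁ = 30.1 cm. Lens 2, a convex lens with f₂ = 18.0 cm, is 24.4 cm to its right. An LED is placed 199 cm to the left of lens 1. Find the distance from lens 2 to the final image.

Lens 1: 1/d_i1 = 1/f₁ − 1/d_o1 = 1/(30.1) − 1/(199) = 0.02820, so d_i1 = 35.46 cm.
The intermediate image is 35.46 cm to the right of lens 1, which lies 11.06 cm to the right of lens 2 — a virtual object — so d_o2 = −11.06 cm.
Lens 2: 1/d_i2 = 1/f₂ − 1/d_o2 = 1/(18.0) − 1/(-11.06) = 0.1460, so d_i2 = 6.85 cm.
The final image is real, 6.85 cm to the right of lens 2 (overall magnification ≈ -0.11).

6.85 cm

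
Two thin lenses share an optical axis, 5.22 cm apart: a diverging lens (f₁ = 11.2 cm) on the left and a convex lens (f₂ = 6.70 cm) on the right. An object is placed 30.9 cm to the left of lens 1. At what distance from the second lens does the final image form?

13.4 cm

Lens 1 is diverging, so f₁ = −11.2 cm.
Lens 1: 1/d_i1 = 1/f₁ − 1/d_o1 = 1/(-11.2) − 1/(30.9) = -0.1216, so d_i1 = -8.220 cm.
The intermediate image is 8.220 cm to the left of lens 1 (virtual), which is 5.22 − (-8.220) = 13.44 cm to the left of lens 2, so d_o2 = +13.44 cm.
Lens 2: 1/d_i2 = 1/f₂ − 1/d_o2 = 1/(6.70) − 1/(13.44) = 0.07485, so d_i2 = 13.4 cm.
The final image is real, 13.4 cm to the right of lens 2 (overall magnification ≈ -0.26).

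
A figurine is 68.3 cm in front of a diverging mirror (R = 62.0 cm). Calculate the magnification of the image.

f = R/2 = 62.0/2 = 31.00 cm; for a diverging mirror, f = -31.00 cm.
1/d_i = 1/f − 1/d_o = 1/(-31.00) − 1/(68.3) = -0.04690, so d_i = -21.32 cm.
m = −d_i/d_o = −(-21.32)/(68.3) = +0.312.
The image is virtual, upright and reduced, behind the mirror.

m = +0.312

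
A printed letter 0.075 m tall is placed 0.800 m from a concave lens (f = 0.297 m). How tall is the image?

For a concave lens, f = -0.297 m.
1/d_i = 1/f − 1/d_o = 1/(-0.2970) − 1/(0.800) = -4.617, so d_i = -0.2166 m.
m = −d_i/d_o = +0.2707.
|h_i| = |m|·h_o = 0.2707 × 0.075 = 0.0203 m. The image is virtual, upright and reduced, on the same side as the object.

0.0203 m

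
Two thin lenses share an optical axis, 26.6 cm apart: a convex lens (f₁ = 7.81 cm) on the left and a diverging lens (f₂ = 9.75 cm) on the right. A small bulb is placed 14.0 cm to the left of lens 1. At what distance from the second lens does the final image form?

Lens 1: 1/d_i1 = 1/f₁ − 1/d_o1 = 1/(7.81) − 1/(14.0) = 0.05661, so d_i1 = 17.66 cm.
The intermediate image is 17.66 cm to the right of lens 1, which is 26.6 − (17.66) = 8.940 cm to the left of lens 2, so d_o2 = +8.940 cm.
Lens 2 is diverging, so f₂ = −9.75 cm.
Lens 2: 1/d_i2 = 1/f₂ − 1/d_o2 = 1/(-9.75) − 1/(8.940) = -0.2144, so d_i2 = -4.66 cm.
The final image is virtual, 4.66 cm to the left of lens 2 (overall magnification ≈ -0.66).

4.66 cm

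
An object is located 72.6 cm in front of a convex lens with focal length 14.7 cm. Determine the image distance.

Thin-lens equation: 1/v = 1/f − 1/u = 1/(14.70) − 1/(72.6) = 0.06803 − 0.01377 = 0.05425, so v = 18.4 cm.
The image is real, inverted and reduced, on the far side of the lens.

18.4 cm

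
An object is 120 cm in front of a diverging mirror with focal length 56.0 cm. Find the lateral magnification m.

For a diverging mirror, f = -56.0 cm.
1/d_i = 1/f − 1/d_o = 1/(-56.00) − 1/(120) = -0.02619, so d_i = -38.18 cm.
m = −d_i/d_o = −(-38.18)/(120) = +0.318.
The image is virtual, upright and reduced, behind the mirror.

m = +0.318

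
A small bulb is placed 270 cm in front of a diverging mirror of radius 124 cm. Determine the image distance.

50.4 cm

f = R/2 = 124/2 = 62.00 cm; for a diverging mirror, f = -62.00 cm.
Mirror equation: 1/s_i = 1/f − 1/s_o = 1/(-62.00) − 1/(270) = -0.01613 − 0.003704 = -0.01983, so s_i = -50.4 cm.
The image is virtual, upright and reduced, behind the mirror.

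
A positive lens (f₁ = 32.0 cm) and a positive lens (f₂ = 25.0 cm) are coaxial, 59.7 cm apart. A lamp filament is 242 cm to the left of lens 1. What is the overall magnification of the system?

Lens 1: 1/d_i1 = 1/(32.0) − 1/(242) = 0.02712, so d_i1 = 36.88 cm; m₁ = −d_i1/d_o1 = -0.1524.
d_o2 = 59.7 − (36.88) = 22.82 cm.
Lens 2: 1/d_i2 = 1/(25.0) − 1/(22.82) = -0.003821, so d_i2 = -261.7 cm; m₂ = −d_i2/d_o2 = +11.47.
m = m₁·m₂ = (-0.1524)(+11.47) = -1.75.

m = -1.75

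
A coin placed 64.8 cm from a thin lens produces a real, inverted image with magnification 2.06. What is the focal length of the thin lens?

f = 43.6 cm (converging)

m = −d_i/d_o ⇒ d_i = −m·d_o = −(-2.06)·(64.8) = 133.5 cm.
1/f = 1/d_o + 1/d_i = 1/(64.8) + 1/(133.5) = 0.02292, so f = 43.6 cm.
Since f is positive, the thin lens is converging.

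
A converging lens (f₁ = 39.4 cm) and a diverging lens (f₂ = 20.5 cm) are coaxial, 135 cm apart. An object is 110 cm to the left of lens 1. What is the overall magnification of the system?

m = -0.122

Lens 1: 1/d_i1 = 1/(39.4) − 1/(110) = 0.01629, so d_i1 = 61.39 cm; m₁ = −d_i1/d_o1 = -0.5581.
d_o2 = 135 − (61.39) = 73.61 cm.
f₂ = −20.5 cm (diverging).
Lens 2: 1/d_i2 = 1/(-20.5) − 1/(73.61) = -0.06237, so d_i2 = -16.03 cm; m₂ = −d_i2/d_o2 = +0.2178.
m = m₁·m₂ = (-0.5581)(+0.2178) = -0.122.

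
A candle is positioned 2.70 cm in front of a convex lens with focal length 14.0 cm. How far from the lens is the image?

Thin-lens equation: 1/d_i = 1/f − 1/d_o = 1/(14.00) − 1/(2.70) = 0.07143 − 0.3704 = -0.2989, so d_i = -3.35 cm.
The image is virtual, upright and enlarged, on the same side as the object.

3.35 cm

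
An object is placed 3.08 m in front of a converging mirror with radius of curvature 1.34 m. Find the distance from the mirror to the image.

0.856 m

f = R/2 = 1.34/2 = 0.6700 m.
Mirror equation: 1/d_i = 1/f − 1/d_o = 1/(0.6700) − 1/(3.08) = 1.493 − 0.3247 = 1.168, so d_i = 0.856 m.
The image is real, inverted and reduced, in front of the mirror.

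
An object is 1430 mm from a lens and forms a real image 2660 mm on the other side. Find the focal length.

Real image ⇒ d_i = +2660 mm.
1/f = 1/d_o + 1/d_i = 1/(1430) + 1/(2660) = 0.001075, so f = 930 mm.
Since f is positive, the lens is converging.

f = 930 mm (converging)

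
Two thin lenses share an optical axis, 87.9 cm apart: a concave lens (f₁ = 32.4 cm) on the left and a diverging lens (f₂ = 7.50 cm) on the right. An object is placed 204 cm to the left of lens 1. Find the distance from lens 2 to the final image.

Lens 1 is diverging, so f₁ = −32.4 cm.
Lens 1: 1/d_i1 = 1/f₁ − 1/d_o1 = 1/(-32.4) − 1/(204) = -0.03577, so d_i1 = -27.96 cm.
The intermediate image is 27.96 cm to the left of lens 1 (virtual), which is 87.9 − (-27.96) = 115.9 cm to the left of lens 2, so d_o2 = +115.9 cm.
Lens 2 is diverging, so f₂ = −7.50 cm.
Lens 2: 1/d_i2 = 1/f₂ − 1/d_o2 = 1/(-7.50) − 1/(115.9) = -0.1420, so d_i2 = -7.04 cm.
The final image is virtual, 7.04 cm to the left of lens 2 (overall magnification ≈ 0.0083).

7.04 cm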